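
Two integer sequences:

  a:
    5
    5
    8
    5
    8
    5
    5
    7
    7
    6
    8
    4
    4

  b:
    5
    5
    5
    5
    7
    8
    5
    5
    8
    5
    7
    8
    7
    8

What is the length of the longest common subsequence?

9

Match 5 (a #1, b #3), 5 (a #2, b #4), 8 (a #3, b #6), 5 (a #4, b #8), 8 (a #5, b #9), 5 (a #7, b #10), 7 (a #8, b #11), 7 (a #9, b #13), 8 (a #11, b #14) — 9 values in the same relative order in both. Since dp[13][14] = 9, nothing longer is possible.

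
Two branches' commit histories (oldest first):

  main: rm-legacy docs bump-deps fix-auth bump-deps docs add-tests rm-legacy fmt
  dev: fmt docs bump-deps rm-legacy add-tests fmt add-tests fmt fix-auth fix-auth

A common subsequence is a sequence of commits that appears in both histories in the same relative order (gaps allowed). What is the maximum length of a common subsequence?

Match docs at main[2]=dev[2], then bump-deps at main[3]=dev[3], then add-tests at main[7]=dev[7], then fmt at main[9]=dev[8] — 4 commits in the same relative order in both, and the DP table's final entry dp[9][10] is also 4, so no common subsequence is longer.

4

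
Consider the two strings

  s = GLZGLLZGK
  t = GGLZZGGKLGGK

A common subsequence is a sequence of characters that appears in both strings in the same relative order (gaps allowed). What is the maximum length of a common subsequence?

7

Pick G [1,2]; then L [2,3]; then Z [3,5]; then G [4,7]; then L [5,9]; then G [8,11]; then K [9,12]; all 7 characters appear in both, in order. The LCS DP gives dp[9][12] = 7, so this is optimal.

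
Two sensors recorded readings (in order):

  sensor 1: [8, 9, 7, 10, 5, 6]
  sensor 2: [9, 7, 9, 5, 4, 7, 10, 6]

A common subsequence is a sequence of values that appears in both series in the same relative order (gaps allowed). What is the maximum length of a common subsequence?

4

Match 9 at sensor 1[2]=sensor 2[3], 7 at sensor 1[3]=sensor 2[6], 10 at sensor 1[4]=sensor 2[7], 6 at sensor 1[6]=sensor 2[8] — 4 values in the same relative order in both, and the DP table's final entry dp[6][8] is also 4, so no common subsequence is longer.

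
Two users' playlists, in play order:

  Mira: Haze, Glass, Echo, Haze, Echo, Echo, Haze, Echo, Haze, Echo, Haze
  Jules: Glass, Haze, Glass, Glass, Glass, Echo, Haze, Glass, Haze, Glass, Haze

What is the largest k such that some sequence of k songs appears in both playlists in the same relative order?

6

Taking Haze [1,2] → Glass [2,5] → Echo [3,6] → Haze [4,7] → Haze [7,9] → Haze [11,11] gives a common subsequence of length 6. dp[11][11] = 6 confirms this is the maximum.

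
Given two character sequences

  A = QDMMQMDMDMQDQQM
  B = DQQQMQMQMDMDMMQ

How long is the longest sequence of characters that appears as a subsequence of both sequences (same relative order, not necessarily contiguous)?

10

One common subsequence of length 10: Q at A[1]=B[4]; then M at A[3]=B[5]; then M at A[4]=B[7]; then Q at A[5]=B[8]; then M at A[6]=B[9]; then D at A[7]=B[10]; then M at A[8]=B[11]; then D at A[9]=B[12]; then M at A[10]=B[14]; then Q at A[14]=B[15]. Since dp[15][15] = 10, nothing longer is possible.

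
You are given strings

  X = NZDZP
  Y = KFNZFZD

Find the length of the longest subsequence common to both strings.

One common subsequence of length 3: N [1,3]; then Z [2,6]; then D [3,7]. dp[5][7] = 3 confirms this is the maximum.

3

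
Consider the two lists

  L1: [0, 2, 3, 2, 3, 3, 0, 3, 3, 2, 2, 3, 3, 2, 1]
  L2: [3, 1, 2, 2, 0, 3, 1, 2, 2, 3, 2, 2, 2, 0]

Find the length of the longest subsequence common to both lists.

8

Match 2 (L1 #2, L2 #3), then 2 (L1 #4, L2 #4), then 0 (L1 #7, L2 #5), then 3 (L1 #8, L2 #6), then 3 (L1 #9, L2 #10), then 2 (L1 #10, L2 #11), then 2 (L1 #11, L2 #12), then 2 (L1 #14, L2 #13) — 8 values in the same relative order in both. Since dp[15][14] = 8, nothing longer is possible.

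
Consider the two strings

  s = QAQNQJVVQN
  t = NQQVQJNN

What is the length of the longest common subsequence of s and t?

Pick Q (s #1, t #2), then Q (s #3, t #3), then Q (s #5, t #5), then J (s #6, t #6), then N (s #10, t #8); all 5 characters appear in both, in order. Since dp[10][8] = 5, nothing longer is possible.

5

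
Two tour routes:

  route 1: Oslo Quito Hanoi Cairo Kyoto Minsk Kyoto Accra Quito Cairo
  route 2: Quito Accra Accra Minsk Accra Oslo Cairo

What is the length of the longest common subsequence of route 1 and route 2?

4

One common subsequence of length 4: Quito at route 1[2]=route 2[1], then Minsk at route 1[6]=route 2[4], then Accra at route 1[8]=route 2[5], then Cairo at route 1[10]=route 2[7]. dp[10][7] = 4 confirms this is the maximum.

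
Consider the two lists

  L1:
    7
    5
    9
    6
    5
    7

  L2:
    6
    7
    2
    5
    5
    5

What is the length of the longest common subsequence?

3

Let dp[i][j] be the LCS length of the first i values of L1 and the first j values of L2. dp[i][j] = dp[i-1][j-1]+1 when the i-th and j-th values match, else max(dp[i-1][j], dp[i][j-1]).
    ·  6  7  2  5  5  5
 ·  0  0  0  0  0  0  0
 7  0  0  1  1  1  1  1
 5  0  0  1  1  2  2  2
 9  0  0  1  1  2  2  2
 6  0  1  1  1  2  2  2
 5  0  1  1  1  2  3  3
 7  0  1  2  2  2  3  3
dp[6][6] = 3. One LCS (by backtracking along matches): 7, 5, 5.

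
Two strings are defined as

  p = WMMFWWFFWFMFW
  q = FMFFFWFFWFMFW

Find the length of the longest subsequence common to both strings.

Match M [2,2], F [4,5], W [6,6], F [7,7], F [8,8], W [9,9], F [10,10], M [11,11], F [12,12], W [13,13] — 10 characters in the same relative order in both. dp[13][13] = 10 confirms this is the maximum.

10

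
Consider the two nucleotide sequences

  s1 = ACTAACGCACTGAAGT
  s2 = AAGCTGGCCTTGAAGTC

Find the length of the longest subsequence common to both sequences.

12

Pick A (s1 #1, s2 #2) → C (s1 #2, s2 #4) → T (s1 #3, s2 #5) → G (s1 #7, s2 #7) → C (s1 #8, s2 #8) → C (s1 #10, s2 #9) → T (s1 #11, s2 #11) → G (s1 #12, s2 #12) → A (s1 #13, s2 #13) → A (s1 #14, s2 #14) → G (s1 #15, s2 #15) → T (s1 #16, s2 #16); all 12 bases appear in both, in order. dp[16][17] = 12 confirms this is the maximum.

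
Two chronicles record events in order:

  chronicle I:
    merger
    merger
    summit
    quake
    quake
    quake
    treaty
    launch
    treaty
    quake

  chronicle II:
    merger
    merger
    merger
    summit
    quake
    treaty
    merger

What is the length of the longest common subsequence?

Match merger at chronicle I[1]=chronicle II[2], merger at chronicle I[2]=chronicle II[3], summit at chronicle I[3]=chronicle II[4], quake at chronicle I[6]=chronicle II[5], treaty at chronicle I[7]=chronicle II[6] — 5 events in the same relative order in both. dp[10][7] = 5 confirms this is the maximum.

5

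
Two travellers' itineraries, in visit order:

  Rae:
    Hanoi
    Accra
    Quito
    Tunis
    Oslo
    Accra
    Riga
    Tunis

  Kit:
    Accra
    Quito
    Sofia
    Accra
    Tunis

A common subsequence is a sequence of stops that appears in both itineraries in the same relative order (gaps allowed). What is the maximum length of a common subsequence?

One common subsequence of length 4: Accra at Rae[2]=Kit[1], then Quito at Rae[3]=Kit[2], then Accra at Rae[6]=Kit[4], then Tunis at Rae[8]=Kit[5], and the DP table's final entry dp[8][5] is also 4, so no common subsequence is longer.

4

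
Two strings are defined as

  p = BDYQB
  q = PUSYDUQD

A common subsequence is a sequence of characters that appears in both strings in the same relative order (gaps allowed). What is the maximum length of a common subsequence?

Let dp[i][j] be the LCS length of the first i characters of p and the first j characters of q. dp[i][j] = dp[i-1][j-1]+1 when the i-th and j-th characters match, else max(dp[i-1][j], dp[i][j-1]).
    ·  P  U  S  Y  D  U  Q  D
 ·  0  0  0  0  0  0  0  0  0
 B  0  0  0  0  0  0  0  0  0
 D  0  0  0  0  0  1  1  1  1
 Y  0  0  0  0  1  1  1  1  1
 Q  0  0  0  0  1  1  1  2  2
 B  0  0  0  0  1  1  1  2  2
dp[5][8] = 2. One LCS (by backtracking along matches): DQ.

2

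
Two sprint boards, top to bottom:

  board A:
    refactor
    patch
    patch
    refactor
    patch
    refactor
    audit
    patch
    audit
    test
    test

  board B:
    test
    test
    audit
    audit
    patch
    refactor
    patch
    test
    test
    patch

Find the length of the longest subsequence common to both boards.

5

One common subsequence of length 5: patch [5,5], refactor [6,6], patch [8,7], test [10,8], test [11,9]. Since dp[11][10] = 5, nothing longer is possible.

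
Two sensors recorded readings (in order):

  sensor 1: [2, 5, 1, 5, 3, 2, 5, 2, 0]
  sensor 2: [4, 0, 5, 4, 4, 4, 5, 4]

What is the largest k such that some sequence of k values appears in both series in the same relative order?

Match 5 (sensor 1 #2, sensor 2 #3) → 5 (sensor 1 #4, sensor 2 #7) — 2 values in the same relative order in both, and the DP table's final entry dp[9][8] is also 2, so no common subsequence is longer.

2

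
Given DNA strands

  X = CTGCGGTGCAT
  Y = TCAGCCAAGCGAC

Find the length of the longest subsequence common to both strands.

Let dp[i][j] be the LCS length of the first i bases of X and the first j bases of Y. dp[i][j] = dp[i-1][j-1]+1 when the i-th and j-th bases match, else max(dp[i-1][j], dp[i][j-1]).
    ·  T  C  A  G  C  C  A  A  G  C  G  A  C
 ·  0  0  0  0  0  0  0  0  0  0  0  0  0  0
 C  0  0  1  1  1  1  1  1  1  1  1  1  1  1
 T  0  1  1  1  1  1  1  1  1  1  1  1  1  1
 G  0  1  1  1  2  2  2  2  2  2  2  2  2  2
 C  0  1  2  2  2  3  3  3  3  3  3  3  3  3
 G  0  1  2  2  3  3  3  3  3  4  4  4  4  4
 G  0  1  2  2  3  3  3  3  3  4  4  5  5  5
 T  0  1  2  2  3  3  3  3  3  4  4  5  5  5
 G  0  1  2  2  3  3  3  3  3  4  4  5  5  5
 C  0  1  2  2  3  4  4  4  4  4  5  5  5  6
 A  0  1  2  3  3  4  4  5  5  5  5  5  6  6
 T  0  1  2  3  3  4  4  5  5  5  5  5  6  6
dp[11][13] = 6. One LCS (by backtracking along matches): CGCGGC.

6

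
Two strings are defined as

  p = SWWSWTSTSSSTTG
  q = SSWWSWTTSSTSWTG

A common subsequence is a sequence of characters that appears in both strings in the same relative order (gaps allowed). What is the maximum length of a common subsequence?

12

Taking S [1,2], then W [2,3], then W [3,4], then S [4,5], then W [5,6], then T [6,7], then T [8,8], then S [9,9], then S [10,10], then S [11,12], then T [13,14], then G [14,15] gives a common subsequence of length 12. Since dp[14][15] = 12, nothing longer is possible.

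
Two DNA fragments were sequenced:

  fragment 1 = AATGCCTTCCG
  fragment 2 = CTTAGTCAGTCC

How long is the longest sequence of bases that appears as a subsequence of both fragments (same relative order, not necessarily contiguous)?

Let dp[i][j] be the LCS length of the first i bases of fragment 1 and the first j bases of fragment 2. dp[i][j] = dp[i-1][j-1]+1 when the i-th and j-th bases match, else max(dp[i-1][j], dp[i][j-1]).
    ·  C  T  T  A  G  T  C  A  G  T  C  C
 ·  0  0  0  0  0  0  0  0  0  0  0  0  0
 A  0  0  0  0  1  1  1  1  1  1  1  1  1
 A  0  0  0  0  1  1  1  1  2  2  2  2  2
 T  0  0  1  1  1  1  2  2  2  2  3  3  3
 G  0  0  1  1  1  2  2  2  2  3  3  3  3
 C  0  1  1  1  1  2  2  3  3  3  3  4  4
 C  0  1  1  1  1  2  2  3  3  3  3  4  5
 T  0  1  2  2  2  2  3  3  3  3  4  4  5
 T  0  1  2  3  3  3  3  3  3  3  4  4  5
 C  0  1  2  3  3  3  3  4  4  4  4  5  5
 C  0  1  2  3  3  3  3  4  4  4  4  5  6
 G  0  1  2  3  3  4  4  4  4  5  5  5  6
dp[11][12] = 6. One LCS (by backtracking along matches): AAGTCC.

6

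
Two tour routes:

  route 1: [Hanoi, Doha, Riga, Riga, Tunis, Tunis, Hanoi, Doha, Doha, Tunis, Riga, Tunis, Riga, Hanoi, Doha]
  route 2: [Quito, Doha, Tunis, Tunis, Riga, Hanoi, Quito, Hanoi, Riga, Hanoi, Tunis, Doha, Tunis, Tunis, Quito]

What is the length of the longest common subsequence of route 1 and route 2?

7

Pick Doha (route 1 #2, route 2 #2) → Riga (route 1 #3, route 2 #5) → Riga (route 1 #4, route 2 #9) → Tunis (route 1 #6, route 2 #11) → Doha (route 1 #9, route 2 #12) → Tunis (route 1 #10, route 2 #13) → Tunis (route 1 #12, route 2 #14); all 7 stops appear in both, in order, and the DP table's final entry dp[15][15] is also 7, so no common subsequence is longer.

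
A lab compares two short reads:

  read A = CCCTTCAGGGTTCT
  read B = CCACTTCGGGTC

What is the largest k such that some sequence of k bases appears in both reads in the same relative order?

One common subsequence of length 11: C [1,1], C [2,2], C [3,4], T [4,5], T [5,6], C [6,7], G [8,8], G [9,9], G [10,10], T [12,11], C [13,12], and the DP table's final entry dp[14][12] is also 11, so no common subsequence is longer.

11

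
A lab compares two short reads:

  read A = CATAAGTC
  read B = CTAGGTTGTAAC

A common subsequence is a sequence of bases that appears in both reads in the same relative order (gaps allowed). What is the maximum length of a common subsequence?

6

Let dp[i][j] be the LCS length of the first i bases of read A and the first j bases of read B. dp[i][j] = dp[i-1][j-1]+1 when the i-th and j-th bases match, else max(dp[i-1][j], dp[i][j-1]).
    ·  C  T  A  G  G  T  T  G  T  A  A  C
 ·  0  0  0  0  0  0  0  0  0  0  0  0  0
 C  0  1  1  1  1  1  1  1  1  1  1  1  1
 A  0  1  1  2  2  2  2  2  2  2  2  2  2
 T  0  1  2  2  2  2  3  3  3  3  3  3  3
 A  0  1  2  3  3  3  3  3  3  3  4  4  4
 A  0  1  2  3  3  3  3  3  3  3  4  5  5
 G  0  1  2  3  4  4  4  4  4  4  4  5  5
 T  0  1  2  3  4  4  5  5  5  5  5  5  5
 C  0  1  2  3  4  4  5  5  5  5  5  5  6
dp[8][12] = 6. One LCS (by backtracking along matches): CATAAC.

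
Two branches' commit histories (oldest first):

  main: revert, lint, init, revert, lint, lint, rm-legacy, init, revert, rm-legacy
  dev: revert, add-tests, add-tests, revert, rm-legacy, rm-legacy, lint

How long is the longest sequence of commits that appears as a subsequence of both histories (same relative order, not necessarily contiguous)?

Match revert [1,1], revert [4,4], rm-legacy [7,5], rm-legacy [10,6] — 4 commits in the same relative order in both. dp[10][7] = 4 confirms this is the maximum.

4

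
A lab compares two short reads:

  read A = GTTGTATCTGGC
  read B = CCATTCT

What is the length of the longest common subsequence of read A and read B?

4

One common subsequence of length 4: T (read A #5, read B #4); then T (read A #7, read B #5); then C (read A #8, read B #6); then T (read A #9, read B #7). dp[12][7] = 4 confirms this is the maximum.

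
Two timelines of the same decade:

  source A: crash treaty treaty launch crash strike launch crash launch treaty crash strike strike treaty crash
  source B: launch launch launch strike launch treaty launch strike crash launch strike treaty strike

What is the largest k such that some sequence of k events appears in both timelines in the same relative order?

Taking treaty at source A[3]=source B[6] → launch at source A[4]=source B[7] → strike at source A[6]=source B[8] → crash at source A[8]=source B[9] → launch at source A[9]=source B[10] → treaty at source A[10]=source B[12] → strike at source A[13]=source B[13] gives a common subsequence of length 7. Since dp[15][13] = 7, nothing longer is possible.

7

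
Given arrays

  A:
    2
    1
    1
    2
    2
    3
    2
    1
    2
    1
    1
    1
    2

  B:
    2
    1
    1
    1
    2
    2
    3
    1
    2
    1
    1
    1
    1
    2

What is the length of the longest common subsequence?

12

Taking 2 (A #1, B #1) → 1 (A #2, B #3) → 1 (A #3, B #4) → 2 (A #4, B #5) → 2 (A #5, B #6) → 3 (A #6, B #7) → 2 (A #7, B #9) → 1 (A #8, B #10) → 1 (A #10, B #11) → 1 (A #11, B #12) → 1 (A #12, B #13) → 2 (A #13, B #14) gives a common subsequence of length 12. Since dp[13][14] = 12, nothing longer is possible.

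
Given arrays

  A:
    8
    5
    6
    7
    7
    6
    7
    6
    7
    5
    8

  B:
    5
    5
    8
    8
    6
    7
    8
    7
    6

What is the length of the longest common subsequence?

Let dp[i][j] be the LCS length of the first i values of A and the first j values of B. dp[i][j] = dp[i-1][j-1]+1 when the i-th and j-th values match, else max(dp[i-1][j], dp[i][j-1]).
    ·  5  5  8  8  6  7  8  7  6
 ·  0  0  0  0  0  0  0  0  0  0
 8  0  0  0  1  1  1  1  1  1  1
 5  0  1  1  1  1  1  1  1  1  1
 6  0  1  1  1  1  2  2  2  2  2
 7  0  1  1  1  1  2  3  3  3  3
 7  0  1  1  1  1  2  3  3  4  4
 6  0  1  1  1  1  2  3  3  4  5
 7  0  1  1  1  1  2  3  3  4  5
 6  0  1  1  1  1  2  3  3  4  5
 7  0  1  1  1  1  2  3  3  4  5
 5  0  1  2  2  2  2  3  3  4  5
 8  0  1  2  3  3  3  3  4  4  5
dp[11][9] = 5. One LCS (by backtracking along matches): 8, 6, 7, 7, 6.

5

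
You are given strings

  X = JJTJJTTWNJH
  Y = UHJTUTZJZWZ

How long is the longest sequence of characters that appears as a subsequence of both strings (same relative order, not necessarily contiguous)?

Taking J [1,3]; then T [3,6]; then J [4,8]; then W [8,10] gives a common subsequence of length 4. The LCS DP gives dp[11][11] = 4, so this is optimal.

4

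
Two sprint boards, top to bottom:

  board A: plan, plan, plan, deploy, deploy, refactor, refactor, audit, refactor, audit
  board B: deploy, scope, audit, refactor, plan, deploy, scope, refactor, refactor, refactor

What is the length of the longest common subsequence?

Pick plan at board A[3]=board B[5]; then deploy at board A[4]=board B[6]; then refactor at board A[6]=board B[8]; then refactor at board A[7]=board B[9]; then refactor at board A[9]=board B[10]; all 5 tasks appear in both, in order, and the DP table's final entry dp[10][10] is also 5, so no common subsequence is longer.

5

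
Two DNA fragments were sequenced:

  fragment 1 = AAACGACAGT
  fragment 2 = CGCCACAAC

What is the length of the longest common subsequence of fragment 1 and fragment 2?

5

Match C at fragment 1[4]=fragment 2[1], G at fragment 1[5]=fragment 2[2], A at fragment 1[6]=fragment 2[5], C at fragment 1[7]=fragment 2[6], A at fragment 1[8]=fragment 2[8] — 5 bases in the same relative order in both. The LCS DP gives dp[10][9] = 5, so this is optimal.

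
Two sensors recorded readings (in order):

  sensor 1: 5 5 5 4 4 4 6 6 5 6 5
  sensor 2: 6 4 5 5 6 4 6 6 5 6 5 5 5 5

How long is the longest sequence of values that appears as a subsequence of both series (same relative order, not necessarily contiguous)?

Taking 5 (sensor 1 #1, sensor 2 #3) → 5 (sensor 1 #2, sensor 2 #4) → 4 (sensor 1 #6, sensor 2 #6) → 6 (sensor 1 #7, sensor 2 #7) → 6 (sensor 1 #8, sensor 2 #8) → 5 (sensor 1 #9, sensor 2 #9) → 6 (sensor 1 #10, sensor 2 #10) → 5 (sensor 1 #11, sensor 2 #14) gives a common subsequence of length 8. dp[11][14] = 8 confirms this is the maximum.

8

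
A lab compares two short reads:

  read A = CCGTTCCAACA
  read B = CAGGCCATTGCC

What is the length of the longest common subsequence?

Let dp[i][j] be the LCS length of the first i bases of read A and the first j bases of read B. dp[i][j] = dp[i-1][j-1]+1 when the i-th and j-th bases match, else max(dp[i-1][j], dp[i][j-1]).
    ·  C  A  G  G  C  C  A  T  T  G  C  C
 ·  0  0  0  0  0  0  0  0  0  0  0  0  0
 C  0  1  1  1  1  1  1  1  1  1  1  1  1
 C  0  1  1  1  1  2  2  2  2  2  2  2  2
 G  0  1  1  2  2  2  2  2  2  2  3  3  3
 T  0  1  1  2  2  2  2  2  3  3  3  3  3
 T  0  1  1  2  2  2  2  2  3  4  4  4  4
 C  0  1  1  2  2  3  3  3  3  4  4  5  5
 C  0  1  1  2  2  3  4  4  4  4  4  5  6
 A  0  1  2  2  2  3  4  5  5  5  5  5  6
 A  0  1  2  2  2  3  4  5  5  5  5  5  6
 C  0  1  2  2  2  3  4  5  5  5  5  6  6
 A  0  1  2  2  2  3  4  5  5  5  5  6  6
dp[11][12] = 6. One LCS (by backtracking along matches): CCTTCC.

6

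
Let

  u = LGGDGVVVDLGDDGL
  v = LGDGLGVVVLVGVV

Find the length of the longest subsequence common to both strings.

Match L (u #1, v #1) → G (u #2, v #2) → G (u #3, v #4) → G (u #5, v #6) → V (u #6, v #7) → V (u #7, v #8) → V (u #8, v #9) → L (u #10, v #10) → G (u #11, v #12) — 9 characters in the same relative order in both. The LCS DP gives dp[15][14] = 9, so this is optimal.

9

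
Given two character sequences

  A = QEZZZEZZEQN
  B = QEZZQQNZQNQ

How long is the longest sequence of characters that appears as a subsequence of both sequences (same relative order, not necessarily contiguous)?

7

Taking Q (A #1, B #1), E (A #2, B #2), Z (A #3, B #3), Z (A #4, B #4), Z (A #8, B #8), Q (A #10, B #9), N (A #11, B #10) gives a common subsequence of length 7. Since dp[11][11] = 7, nothing longer is possible.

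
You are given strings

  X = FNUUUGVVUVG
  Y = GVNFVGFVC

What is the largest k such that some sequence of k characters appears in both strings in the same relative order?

Match G at X[6]=Y[1], V at X[7]=Y[2], V at X[8]=Y[5], V at X[10]=Y[8] — 4 characters in the same relative order in both. dp[11][9] = 4 confirms this is the maximum.

4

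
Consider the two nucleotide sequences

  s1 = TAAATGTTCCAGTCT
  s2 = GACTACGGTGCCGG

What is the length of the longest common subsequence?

Pick T [1,4], A [2,5], T [5,9], G [6,10], C [9,11], C [10,12], G [12,14]; all 7 bases appear in both, in order. Since dp[15][14] = 7, nothing longer is possible.

7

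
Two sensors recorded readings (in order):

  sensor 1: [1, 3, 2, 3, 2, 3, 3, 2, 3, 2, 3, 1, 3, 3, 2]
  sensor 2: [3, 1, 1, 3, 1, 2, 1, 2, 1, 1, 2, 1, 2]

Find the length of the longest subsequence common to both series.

One common subsequence of length 7: 1 (sensor 1 #1, sensor 2 #3), 3 (sensor 1 #2, sensor 2 #4), 2 (sensor 1 #3, sensor 2 #6), 2 (sensor 1 #5, sensor 2 #8), 2 (sensor 1 #10, sensor 2 #11), 1 (sensor 1 #12, sensor 2 #12), 2 (sensor 1 #15, sensor 2 #13), and the DP table's final entry dp[15][13] is also 7, so no common subsequence is longer.

7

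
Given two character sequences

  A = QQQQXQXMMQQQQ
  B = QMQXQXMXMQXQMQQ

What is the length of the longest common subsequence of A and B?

One common subsequence of length 11: Q (A #1, B #1), then Q (A #4, B #3), then X (A #5, B #4), then Q (A #6, B #5), then X (A #7, B #6), then M (A #8, B #7), then M (A #9, B #9), then Q (A #10, B #10), then Q (A #11, B #12), then Q (A #12, B #14), then Q (A #13, B #15), and the DP table's final entry dp[13][15] is also 11, so no common subsequence is longer.

11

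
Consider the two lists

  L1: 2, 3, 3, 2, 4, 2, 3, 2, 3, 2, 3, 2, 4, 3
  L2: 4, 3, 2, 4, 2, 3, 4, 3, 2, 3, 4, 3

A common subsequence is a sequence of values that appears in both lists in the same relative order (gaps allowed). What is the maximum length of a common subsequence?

Pick 3 (L1 #3, L2 #2); then 2 (L1 #4, L2 #3); then 4 (L1 #5, L2 #4); then 2 (L1 #6, L2 #5); then 3 (L1 #7, L2 #6); then 3 (L1 #9, L2 #8); then 2 (L1 #10, L2 #9); then 3 (L1 #11, L2 #10); then 4 (L1 #13, L2 #11); then 3 (L1 #14, L2 #12); all 10 values appear in both, in order. The LCS DP gives dp[14][12] = 10, so this is optimal.

10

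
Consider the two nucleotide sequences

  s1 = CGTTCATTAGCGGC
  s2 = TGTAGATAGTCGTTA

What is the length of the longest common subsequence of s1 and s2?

Taking G [2,2], T [3,3], A [6,6], T [8,7], A [9,8], G [10,9], C [11,11], G [12,12] gives a common subsequence of length 8. dp[14][15] = 8 confirms this is the maximum.

8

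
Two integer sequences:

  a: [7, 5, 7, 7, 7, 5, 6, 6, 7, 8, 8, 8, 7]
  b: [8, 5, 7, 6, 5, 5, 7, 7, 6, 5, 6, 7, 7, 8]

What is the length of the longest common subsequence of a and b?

8

Taking 7 [1,3], 5 [2,6], 7 [3,7], 7 [4,8], 5 [6,10], 6 [7,11], 7 [9,13], 8 [12,14] gives a common subsequence of length 8, and the DP table's final entry dp[13][14] is also 8, so no common subsequence is longer.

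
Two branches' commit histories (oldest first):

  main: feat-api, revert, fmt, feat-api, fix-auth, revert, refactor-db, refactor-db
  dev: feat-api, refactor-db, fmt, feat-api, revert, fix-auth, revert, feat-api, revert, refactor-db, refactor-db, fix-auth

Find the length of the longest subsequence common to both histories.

Taking feat-api (main #1, dev #1) → fmt (main #3, dev #3) → feat-api (main #4, dev #4) → fix-auth (main #5, dev #6) → revert (main #6, dev #9) → refactor-db (main #7, dev #10) → refactor-db (main #8, dev #11) gives a common subsequence of length 7, and the DP table's final entry dp[8][12] is also 7, so no common subsequence is longer.

7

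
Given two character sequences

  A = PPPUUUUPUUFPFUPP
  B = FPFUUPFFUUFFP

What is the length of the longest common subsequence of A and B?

Pick P (A #1, B #2) → U (A #6, B #4) → U (A #7, B #5) → P (A #8, B #6) → U (A #9, B #9) → U (A #10, B #10) → F (A #11, B #11) → F (A #13, B #12) → P (A #16, B #13); all 9 characters appear in both, in order, and the DP table's final entry dp[16][13] is also 9, so no common subsequence is longer.

9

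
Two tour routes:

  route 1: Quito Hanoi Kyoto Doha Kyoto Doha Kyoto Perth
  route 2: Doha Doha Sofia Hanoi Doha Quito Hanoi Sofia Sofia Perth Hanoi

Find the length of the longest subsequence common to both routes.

Match Quito [1,6], Hanoi [2,7], Perth [8,10] — 3 stops in the same relative order in both. Since dp[8][11] = 3, nothing longer is possible.

3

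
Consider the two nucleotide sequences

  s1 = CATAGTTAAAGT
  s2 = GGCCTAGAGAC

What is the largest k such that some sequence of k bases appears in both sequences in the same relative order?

Pick C (s1 #1, s2 #4), then T (s1 #3, s2 #5), then A (s1 #4, s2 #6), then G (s1 #5, s2 #7), then A (s1 #8, s2 #8), then A (s1 #9, s2 #10); all 6 bases appear in both, in order. The LCS DP gives dp[12][11] = 6, so this is optimal.

6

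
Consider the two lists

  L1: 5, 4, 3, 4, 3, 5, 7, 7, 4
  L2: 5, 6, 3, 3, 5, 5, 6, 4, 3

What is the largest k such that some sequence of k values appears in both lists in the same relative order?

5

Let dp[i][j] be the LCS length of the first i values of L1 and the first j values of L2. dp[i][j] = dp[i-1][j-1]+1 when the i-th and j-th values match, else max(dp[i-1][j], dp[i][j-1]).
    ·  5  6  3  3  5  5  6  4  3
 ·  0  0  0  0  0  0  0  0  0  0
 5  0  1  1  1  1  1  1  1  1  1
 4  0  1  1  1  1  1  1  1  2  2
 3  0  1  1  2  2  2  2  2  2  3
 4  0  1  1  2  2  2  2  2  3  3
 3  0  1  1  2  3  3  3  3  3  4
 5  0  1  1  2  3  4  4  4  4  4
 7  0  1  1  2  3  4  4  4  4  4
 7  0  1  1  2  3  4  4  4  4  4
 4  0  1  1  2  3  4  4  4  5  5
dp[9][9] = 5. One LCS (by backtracking along matches): 5, 3, 3, 5, 4.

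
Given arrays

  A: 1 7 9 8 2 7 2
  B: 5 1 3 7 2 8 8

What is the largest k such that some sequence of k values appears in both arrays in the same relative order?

Match 1 (A #1, B #2), 7 (A #2, B #4), 8 (A #4, B #7) — 3 values in the same relative order in both. Since dp[7][7] = 3, nothing longer is possible.

3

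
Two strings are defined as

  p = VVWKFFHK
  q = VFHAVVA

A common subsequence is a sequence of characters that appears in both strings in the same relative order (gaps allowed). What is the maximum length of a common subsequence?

Let dp[i][j] be the LCS length of the first i characters of p and the first j characters of q. dp[i][j] = dp[i-1][j-1]+1 when the i-th and j-th characters match, else max(dp[i-1][j], dp[i][j-1]).
    ·  V  F  H  A  V  V  A
 ·  0  0  0  0  0  0  0  0
 V  0  1  1  1  1  1  1  1
 V  0  1  1  1  1  2  2  2
 W  0  1  1  1  1  2  2  2
 K  0  1  1  1  1  2  2  2
 F  0  1  2  2  2  2  2  2
 F  0  1  2  2  2  2  2  2
 H  0  1  2  3  3  3  3  3
 K  0  1  2  3  3  3  3  3
dp[8][7] = 3. One LCS (by backtracking along matches): VFH.

3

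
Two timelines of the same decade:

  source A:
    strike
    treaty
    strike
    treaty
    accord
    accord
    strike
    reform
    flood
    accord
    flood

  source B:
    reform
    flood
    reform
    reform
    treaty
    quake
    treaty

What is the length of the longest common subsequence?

One common subsequence of length 2: treaty (source A #2, source B #5), treaty (source A #4, source B #7). The LCS DP gives dp[11][7] = 2, so this is optimal.

2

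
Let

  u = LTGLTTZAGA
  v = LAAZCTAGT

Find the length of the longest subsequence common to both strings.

One common subsequence of length 4: L [1,1], then T [2,6], then G [3,8], then T [6,9]. Since dp[10][9] = 4, nothing longer is possible.

4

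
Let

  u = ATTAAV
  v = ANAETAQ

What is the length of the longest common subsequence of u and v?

Let dp[i][j] be the LCS length of the first i characters of u and the first j characters of v. dp[i][j] = dp[i-1][j-1]+1 when the i-th and j-th characters match, else max(dp[i-1][j], dp[i][j-1]).
    ·  A  N  A  E  T  A  Q
 ·  0  0  0  0  0  0  0  0
 A  0  1  1  1  1  1  1  1
 T  0  1  1  1  1  2  2  2
 T  0  1  1  1  1  2  2  2
 A  0  1  1  2  2  2  3  3
 A  0  1  1  2  2  2  3  3
 V  0  1  1  2  2  2  3  3
dp[6][7] = 3. One LCS (by backtracking along matches): ATA.

3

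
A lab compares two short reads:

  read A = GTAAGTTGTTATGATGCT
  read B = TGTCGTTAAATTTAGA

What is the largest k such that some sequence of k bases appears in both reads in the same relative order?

Match G at read A[1]=read B[5], T at read A[2]=read B[7], A at read A[3]=read B[9], A at read A[4]=read B[10], T at read A[7]=read B[11], T at read A[9]=read B[12], T at read A[10]=read B[13], A at read A[11]=read B[14], G at read A[13]=read B[15], A at read A[14]=read B[16] — 10 bases in the same relative order in both. Since dp[18][16] = 10, nothing longer is possible.

10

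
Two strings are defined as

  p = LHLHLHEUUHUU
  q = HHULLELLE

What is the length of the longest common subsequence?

4

Let dp[i][j] be the LCS length of the first i characters of p and the first j characters of q. dp[i][j] = dp[i-1][j-1]+1 when the i-th and j-th characters match, else max(dp[i-1][j], dp[i][j-1]).
    ·  H  H  U  L  L  E  L  L  E
 ·  0  0  0  0  0  0  0  0  0  0
 L  0  0  0  0  1  1  1  1  1  1
 H  0  1  1  1  1  1  1  1  1  1
 L  0  1  1  1  2  2  2  2  2  2
 H  0  1  2  2  2  2  2  2  2  2
 L  0  1  2  2  3  3  3  3  3  3
 H  0  1  2  2  3  3  3  3  3  3
 E  0  1  2  2  3  3  4  4  4  4
 U  0  1  2  3  3  3  4  4  4  4
 U  0  1  2  3  3  3  4  4  4  4
 H  0  1  2  3  3  3  4  4  4  4
 U  0  1  2  3  3  3  4  4  4  4
 U  0  1  2  3  3  3  4  4  4  4
dp[12][9] = 4. One LCS (by backtracking along matches): LLLE.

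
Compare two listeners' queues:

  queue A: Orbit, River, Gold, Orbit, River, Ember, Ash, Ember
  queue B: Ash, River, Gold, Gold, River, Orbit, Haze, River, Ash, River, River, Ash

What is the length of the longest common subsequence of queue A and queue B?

5

One common subsequence of length 5: River [2,2], Gold [3,4], Orbit [4,6], River [5,11], Ash [7,12]. Since dp[8][12] = 5, nothing longer is possible.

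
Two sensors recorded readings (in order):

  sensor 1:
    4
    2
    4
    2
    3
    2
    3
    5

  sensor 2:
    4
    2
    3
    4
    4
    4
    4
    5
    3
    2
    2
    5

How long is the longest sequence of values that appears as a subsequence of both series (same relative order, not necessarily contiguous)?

One common subsequence of length 6: 4 (sensor 1 #1, sensor 2 #1) → 2 (sensor 1 #2, sensor 2 #2) → 4 (sensor 1 #3, sensor 2 #7) → 2 (sensor 1 #4, sensor 2 #10) → 2 (sensor 1 #6, sensor 2 #11) → 5 (sensor 1 #8, sensor 2 #12). The LCS DP gives dp[8][12] = 6, so this is optimal.

6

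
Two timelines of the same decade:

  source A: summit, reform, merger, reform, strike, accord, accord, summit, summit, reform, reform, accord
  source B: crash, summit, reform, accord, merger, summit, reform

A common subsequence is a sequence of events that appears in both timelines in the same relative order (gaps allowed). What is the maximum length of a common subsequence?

One common subsequence of length 5: summit at source A[1]=source B[2]; then reform at source A[2]=source B[3]; then merger at source A[3]=source B[5]; then summit at source A[9]=source B[6]; then reform at source A[11]=source B[7]. Since dp[12][7] = 5, nothing longer is possible.

5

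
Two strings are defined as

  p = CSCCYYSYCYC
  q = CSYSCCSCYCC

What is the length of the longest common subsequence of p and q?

8

One common subsequence of length 8: C [1,1] → S [2,4] → C [3,5] → C [4,6] → S [7,7] → Y [8,9] → C [9,10] → C [11,11]. Since dp[11][11] = 8, nothing longer is possible.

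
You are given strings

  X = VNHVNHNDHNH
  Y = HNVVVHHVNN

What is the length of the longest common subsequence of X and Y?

5

Let dp[i][j] be the LCS length of the first i characters of X and the first j characters of Y. dp[i][j] = dp[i-1][j-1]+1 when the i-th and j-th characters match, else max(dp[i-1][j], dp[i][j-1]).
    ·  H  N  V  V  V  H  H  V  N  N
 ·  0  0  0  0  0  0  0  0  0  0  0
 V  0  0  0  1  1  1  1  1  1  1  1
 N  0  0  1  1  1  1  1  1  1  2  2
 H  0  1  1  1  1  1  2  2  2  2  2
 V  0  1  1  2  2  2  2  2  3  3  3
 N  0  1  2  2  2  2  2  2  3  4  4
 H  0  1  2  2  2  2  3  3  3  4  4
 N  0  1  2  2  2  2  3  3  3  4  5
 D  0  1  2  2  2  2  3  3  3  4  5
 H  0  1  2  2  2  2  3  4  4  4  5
 N  0  1  2  2  2  2  3  4  4  5  5
 H  0  1  2  2  2  2  3  4  4  5  5
dp[11][10] = 5. One LCS (by backtracking along matches): VHVNN.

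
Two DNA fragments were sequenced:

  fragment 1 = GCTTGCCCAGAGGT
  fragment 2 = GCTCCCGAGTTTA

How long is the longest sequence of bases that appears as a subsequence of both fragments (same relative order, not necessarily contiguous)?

10

One common subsequence of length 10: G (fragment 1 #1, fragment 2 #1), then C (fragment 1 #2, fragment 2 #2), then T (fragment 1 #4, fragment 2 #3), then C (fragment 1 #6, fragment 2 #4), then C (fragment 1 #7, fragment 2 #5), then C (fragment 1 #8, fragment 2 #6), then G (fragment 1 #10, fragment 2 #7), then A (fragment 1 #11, fragment 2 #8), then G (fragment 1 #12, fragment 2 #9), then T (fragment 1 #14, fragment 2 #12), and the DP table's final entry dp[14][13] is also 10, so no common subsequence is longer.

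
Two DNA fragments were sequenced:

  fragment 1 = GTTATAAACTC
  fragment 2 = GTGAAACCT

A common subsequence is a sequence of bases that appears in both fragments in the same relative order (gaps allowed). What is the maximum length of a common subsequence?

7

Pick G (fragment 1 #1, fragment 2 #1), T (fragment 1 #2, fragment 2 #2), A (fragment 1 #4, fragment 2 #4), A (fragment 1 #6, fragment 2 #5), A (fragment 1 #7, fragment 2 #6), C (fragment 1 #9, fragment 2 #8), T (fragment 1 #10, fragment 2 #9); all 7 bases appear in both, in order, and the DP table's final entry dp[11][9] is also 7, so no common subsequence is longer.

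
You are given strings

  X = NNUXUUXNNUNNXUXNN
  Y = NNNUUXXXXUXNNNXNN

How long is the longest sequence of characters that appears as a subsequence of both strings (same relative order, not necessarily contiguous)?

Match N [1,2], N [2,3], U [3,5], X [4,9], U [6,10], X [7,11], N [9,12], N [11,13], N [12,14], X [15,15], N [16,16], N [17,17] — 12 characters in the same relative order in both, and the DP table's final entry dp[17][17] is also 12, so no common subsequence is longer.

12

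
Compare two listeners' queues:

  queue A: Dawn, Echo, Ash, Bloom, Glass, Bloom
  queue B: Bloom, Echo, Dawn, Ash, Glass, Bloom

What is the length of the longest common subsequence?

Pick Dawn (queue A #1, queue B #3); then Ash (queue A #3, queue B #4); then Glass (queue A #5, queue B #5); then Bloom (queue A #6, queue B #6); all 4 songs appear in both, in order. dp[6][6] = 4 confirms this is the maximum.

4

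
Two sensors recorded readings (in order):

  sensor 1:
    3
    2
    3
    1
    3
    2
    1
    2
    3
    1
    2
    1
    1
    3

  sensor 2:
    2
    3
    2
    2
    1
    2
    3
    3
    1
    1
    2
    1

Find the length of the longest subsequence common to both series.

9

One common subsequence of length 9: 3 at sensor 1[1]=sensor 2[2]; then 2 at sensor 1[2]=sensor 2[3]; then 2 at sensor 1[6]=sensor 2[4]; then 1 at sensor 1[7]=sensor 2[5]; then 2 at sensor 1[8]=sensor 2[6]; then 3 at sensor 1[9]=sensor 2[8]; then 1 at sensor 1[10]=sensor 2[10]; then 2 at sensor 1[11]=sensor 2[11]; then 1 at sensor 1[13]=sensor 2[12]. The LCS DP gives dp[14][12] = 9, so this is optimal.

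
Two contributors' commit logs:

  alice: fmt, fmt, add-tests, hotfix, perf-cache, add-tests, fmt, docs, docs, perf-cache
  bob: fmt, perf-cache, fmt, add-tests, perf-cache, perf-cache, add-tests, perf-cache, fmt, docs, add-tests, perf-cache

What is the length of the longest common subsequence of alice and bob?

8

Taking fmt at alice[1]=bob[1], fmt at alice[2]=bob[3], add-tests at alice[3]=bob[4], perf-cache at alice[5]=bob[6], add-tests at alice[6]=bob[7], fmt at alice[7]=bob[9], docs at alice[8]=bob[10], perf-cache at alice[10]=bob[12] gives a common subsequence of length 8. Since dp[10][12] = 8, nothing longer is possible.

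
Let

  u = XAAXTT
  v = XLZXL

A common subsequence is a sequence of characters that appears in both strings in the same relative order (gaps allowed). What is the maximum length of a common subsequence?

2

Taking X (u #1, v #1); then X (u #4, v #4) gives a common subsequence of length 2, and the DP table's final entry dp[6][5] is also 2, so no common subsequence is longer.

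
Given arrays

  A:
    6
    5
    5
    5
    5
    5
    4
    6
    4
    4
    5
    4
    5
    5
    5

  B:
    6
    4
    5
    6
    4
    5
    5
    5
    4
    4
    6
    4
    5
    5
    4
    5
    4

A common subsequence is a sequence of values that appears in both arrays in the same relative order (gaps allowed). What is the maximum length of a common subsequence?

11

Taking 6 (A #1, B #1), 5 (A #2, B #3), 5 (A #3, B #6), 5 (A #4, B #7), 5 (A #5, B #8), 4 (A #7, B #10), 6 (A #8, B #11), 4 (A #9, B #12), 4 (A #10, B #15), 5 (A #11, B #16), 4 (A #12, B #17) gives a common subsequence of length 11. Since dp[15][17] = 11, nothing longer is possible.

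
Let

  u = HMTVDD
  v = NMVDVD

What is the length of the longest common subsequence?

4

Let dp[i][j] be the LCS length of the first i characters of u and the first j characters of v. dp[i][j] = dp[i-1][j-1]+1 when the i-th and j-th characters match, else max(dp[i-1][j], dp[i][j-1]).
    ·  N  M  V  D  V  D
 ·  0  0  0  0  0  0  0
 H  0  0  0  0  0  0  0
 M  0  0  1  1  1  1  1
 T  0  0  1  1  1  1  1
 V  0  0  1  2  2  2  2
 D  0  0  1  2  3  3  3
 D  0  0  1  2  3  3  4
dp[6][6] = 4. One LCS (by backtracking along matches): MVDD.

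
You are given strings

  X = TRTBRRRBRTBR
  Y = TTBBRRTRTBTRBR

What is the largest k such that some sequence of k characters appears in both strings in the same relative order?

10

One common subsequence of length 10: T (X #1, Y #1), T (X #3, Y #2), B (X #4, Y #4), R (X #5, Y #5), R (X #6, Y #6), R (X #7, Y #8), B (X #8, Y #10), R (X #9, Y #12), B (X #11, Y #13), R (X #12, Y #14). dp[12][14] = 10 confirms this is the maximum.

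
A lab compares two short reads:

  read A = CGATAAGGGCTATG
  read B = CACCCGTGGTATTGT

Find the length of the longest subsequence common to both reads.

9

Match C [1,5], then G [2,6], then T [4,7], then G [8,8], then G [9,9], then T [11,10], then A [12,11], then T [13,13], then G [14,14] — 9 bases in the same relative order in both. The LCS DP gives dp[14][15] = 9, so this is optimal.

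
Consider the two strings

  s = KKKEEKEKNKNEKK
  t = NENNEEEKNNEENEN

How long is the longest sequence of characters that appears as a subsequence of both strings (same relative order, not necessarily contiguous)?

7

One common subsequence of length 7: E at s[4]=t[5] → E at s[5]=t[6] → E at s[7]=t[7] → K at s[8]=t[8] → N at s[9]=t[10] → N at s[11]=t[13] → E at s[12]=t[14]. The LCS DP gives dp[14][15] = 7, so this is optimal.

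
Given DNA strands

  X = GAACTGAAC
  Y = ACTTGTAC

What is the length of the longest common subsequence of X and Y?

6

Taking A at X[3]=Y[1], then C at X[4]=Y[2], then T at X[5]=Y[4], then G at X[6]=Y[5], then A at X[8]=Y[7], then C at X[9]=Y[8] gives a common subsequence of length 6. Since dp[9][8] = 6, nothing longer is possible.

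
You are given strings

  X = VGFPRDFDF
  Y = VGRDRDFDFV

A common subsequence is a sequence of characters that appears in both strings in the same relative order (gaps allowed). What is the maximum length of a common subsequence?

7

Let dp[i][j] be the LCS length of the first i characters of X and the first j characters of Y. dp[i][j] = dp[i-1][j-1]+1 when the i-th and j-th characters match, else max(dp[i-1][j], dp[i][j-1]).
    ·  V  G  R  D  R  D  F  D  F  V
 ·  0  0  0  0  0  0  0  0  0  0  0
 V  0  1  1  1  1  1  1  1  1  1  1
 G  0  1  2  2  2  2  2  2  2  2  2
 F  0  1  2  2  2  2  2  3  3  3  3
 P  0  1  2  2  2  2  2  3  3  3  3
 R  0  1  2  3  3  3  3  3  3  3  3
 D  0  1  2  3  4  4  4  4  4  4  4
 F  0  1  2  3  4  4  4  5  5  5  5
 D  0  1  2  3  4  4  5  5  6  6  6
 F  0  1  2  3  4  4  5  6  6  7  7
dp[9][10] = 7. One LCS (by backtracking along matches): VGRDFDF.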